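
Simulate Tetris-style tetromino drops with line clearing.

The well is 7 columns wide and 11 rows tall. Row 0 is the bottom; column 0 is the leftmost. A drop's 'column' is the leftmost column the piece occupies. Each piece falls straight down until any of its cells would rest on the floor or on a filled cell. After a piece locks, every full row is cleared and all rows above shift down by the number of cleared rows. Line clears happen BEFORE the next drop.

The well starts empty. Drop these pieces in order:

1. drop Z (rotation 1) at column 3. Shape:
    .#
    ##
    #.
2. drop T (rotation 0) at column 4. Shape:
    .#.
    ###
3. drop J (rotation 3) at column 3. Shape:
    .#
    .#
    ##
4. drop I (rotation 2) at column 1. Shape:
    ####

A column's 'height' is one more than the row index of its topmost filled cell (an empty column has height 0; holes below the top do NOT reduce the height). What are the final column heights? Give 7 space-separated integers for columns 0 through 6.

Answer: 0 8 8 8 8 5 4

Derivation:
Drop 1: Z rot1 at col 3 lands with bottom-row=0; cleared 0 line(s) (total 0); column heights now [0 0 0 2 3 0 0], max=3
Drop 2: T rot0 at col 4 lands with bottom-row=3; cleared 0 line(s) (total 0); column heights now [0 0 0 2 4 5 4], max=5
Drop 3: J rot3 at col 3 lands with bottom-row=4; cleared 0 line(s) (total 0); column heights now [0 0 0 5 7 5 4], max=7
Drop 4: I rot2 at col 1 lands with bottom-row=7; cleared 0 line(s) (total 0); column heights now [0 8 8 8 8 5 4], max=8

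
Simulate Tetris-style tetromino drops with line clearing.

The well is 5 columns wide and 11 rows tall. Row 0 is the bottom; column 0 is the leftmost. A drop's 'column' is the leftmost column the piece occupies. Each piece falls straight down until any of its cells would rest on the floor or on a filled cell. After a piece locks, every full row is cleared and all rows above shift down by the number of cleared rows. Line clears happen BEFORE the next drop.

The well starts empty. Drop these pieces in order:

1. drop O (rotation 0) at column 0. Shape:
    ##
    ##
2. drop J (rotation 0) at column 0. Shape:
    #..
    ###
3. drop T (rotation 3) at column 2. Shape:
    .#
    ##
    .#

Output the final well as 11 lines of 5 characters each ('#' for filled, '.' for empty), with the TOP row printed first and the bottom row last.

Answer: .....
.....
.....
.....
.....
.....
...#.
#.##.
####.
##...
##...

Derivation:
Drop 1: O rot0 at col 0 lands with bottom-row=0; cleared 0 line(s) (total 0); column heights now [2 2 0 0 0], max=2
Drop 2: J rot0 at col 0 lands with bottom-row=2; cleared 0 line(s) (total 0); column heights now [4 3 3 0 0], max=4
Drop 3: T rot3 at col 2 lands with bottom-row=2; cleared 0 line(s) (total 0); column heights now [4 3 4 5 0], max=5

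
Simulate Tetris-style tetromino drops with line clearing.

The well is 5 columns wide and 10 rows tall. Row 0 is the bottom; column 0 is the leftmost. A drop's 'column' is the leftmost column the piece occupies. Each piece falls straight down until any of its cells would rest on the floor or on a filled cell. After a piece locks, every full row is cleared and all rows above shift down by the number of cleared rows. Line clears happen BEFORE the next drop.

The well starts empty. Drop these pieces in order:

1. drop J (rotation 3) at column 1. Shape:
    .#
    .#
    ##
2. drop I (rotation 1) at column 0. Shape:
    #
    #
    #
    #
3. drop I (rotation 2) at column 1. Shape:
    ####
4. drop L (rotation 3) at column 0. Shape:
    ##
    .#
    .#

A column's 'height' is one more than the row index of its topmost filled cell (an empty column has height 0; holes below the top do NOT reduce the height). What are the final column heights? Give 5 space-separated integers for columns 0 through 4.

Answer: 4 4 3 0 0

Derivation:
Drop 1: J rot3 at col 1 lands with bottom-row=0; cleared 0 line(s) (total 0); column heights now [0 1 3 0 0], max=3
Drop 2: I rot1 at col 0 lands with bottom-row=0; cleared 0 line(s) (total 0); column heights now [4 1 3 0 0], max=4
Drop 3: I rot2 at col 1 lands with bottom-row=3; cleared 1 line(s) (total 1); column heights now [3 1 3 0 0], max=3
Drop 4: L rot3 at col 0 lands with bottom-row=1; cleared 0 line(s) (total 1); column heights now [4 4 3 0 0], max=4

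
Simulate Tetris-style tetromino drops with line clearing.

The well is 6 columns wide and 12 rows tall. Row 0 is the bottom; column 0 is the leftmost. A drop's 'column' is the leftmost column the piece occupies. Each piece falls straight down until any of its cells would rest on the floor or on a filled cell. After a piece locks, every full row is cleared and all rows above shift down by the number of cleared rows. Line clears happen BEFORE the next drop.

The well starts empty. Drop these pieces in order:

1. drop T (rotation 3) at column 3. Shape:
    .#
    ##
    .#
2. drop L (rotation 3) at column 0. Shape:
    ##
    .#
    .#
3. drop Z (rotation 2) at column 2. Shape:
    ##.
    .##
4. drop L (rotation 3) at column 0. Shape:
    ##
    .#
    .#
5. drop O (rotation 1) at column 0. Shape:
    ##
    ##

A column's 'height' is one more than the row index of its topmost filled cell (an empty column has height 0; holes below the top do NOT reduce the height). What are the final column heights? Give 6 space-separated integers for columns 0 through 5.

Answer: 8 8 5 5 4 0

Derivation:
Drop 1: T rot3 at col 3 lands with bottom-row=0; cleared 0 line(s) (total 0); column heights now [0 0 0 2 3 0], max=3
Drop 2: L rot3 at col 0 lands with bottom-row=0; cleared 0 line(s) (total 0); column heights now [3 3 0 2 3 0], max=3
Drop 3: Z rot2 at col 2 lands with bottom-row=3; cleared 0 line(s) (total 0); column heights now [3 3 5 5 4 0], max=5
Drop 4: L rot3 at col 0 lands with bottom-row=3; cleared 0 line(s) (total 0); column heights now [6 6 5 5 4 0], max=6
Drop 5: O rot1 at col 0 lands with bottom-row=6; cleared 0 line(s) (total 0); column heights now [8 8 5 5 4 0], max=8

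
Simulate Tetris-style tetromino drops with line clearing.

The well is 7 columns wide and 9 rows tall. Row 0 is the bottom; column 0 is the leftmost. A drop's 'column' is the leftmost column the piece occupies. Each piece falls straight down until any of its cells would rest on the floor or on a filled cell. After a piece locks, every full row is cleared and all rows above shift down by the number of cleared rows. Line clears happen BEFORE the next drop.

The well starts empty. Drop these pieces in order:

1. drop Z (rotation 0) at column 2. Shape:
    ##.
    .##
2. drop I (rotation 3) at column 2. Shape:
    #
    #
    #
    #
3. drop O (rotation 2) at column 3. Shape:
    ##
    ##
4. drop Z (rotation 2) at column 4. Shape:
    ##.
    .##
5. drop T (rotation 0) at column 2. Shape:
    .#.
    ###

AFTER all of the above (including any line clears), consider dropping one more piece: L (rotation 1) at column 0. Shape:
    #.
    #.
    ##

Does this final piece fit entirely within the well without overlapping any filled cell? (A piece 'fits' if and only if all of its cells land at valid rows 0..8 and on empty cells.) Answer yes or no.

Answer: yes

Derivation:
Drop 1: Z rot0 at col 2 lands with bottom-row=0; cleared 0 line(s) (total 0); column heights now [0 0 2 2 1 0 0], max=2
Drop 2: I rot3 at col 2 lands with bottom-row=2; cleared 0 line(s) (total 0); column heights now [0 0 6 2 1 0 0], max=6
Drop 3: O rot2 at col 3 lands with bottom-row=2; cleared 0 line(s) (total 0); column heights now [0 0 6 4 4 0 0], max=6
Drop 4: Z rot2 at col 4 lands with bottom-row=3; cleared 0 line(s) (total 0); column heights now [0 0 6 4 5 5 4], max=6
Drop 5: T rot0 at col 2 lands with bottom-row=6; cleared 0 line(s) (total 0); column heights now [0 0 7 8 7 5 4], max=8
Test piece L rot1 at col 0 (width 2): heights before test = [0 0 7 8 7 5 4]; fits = True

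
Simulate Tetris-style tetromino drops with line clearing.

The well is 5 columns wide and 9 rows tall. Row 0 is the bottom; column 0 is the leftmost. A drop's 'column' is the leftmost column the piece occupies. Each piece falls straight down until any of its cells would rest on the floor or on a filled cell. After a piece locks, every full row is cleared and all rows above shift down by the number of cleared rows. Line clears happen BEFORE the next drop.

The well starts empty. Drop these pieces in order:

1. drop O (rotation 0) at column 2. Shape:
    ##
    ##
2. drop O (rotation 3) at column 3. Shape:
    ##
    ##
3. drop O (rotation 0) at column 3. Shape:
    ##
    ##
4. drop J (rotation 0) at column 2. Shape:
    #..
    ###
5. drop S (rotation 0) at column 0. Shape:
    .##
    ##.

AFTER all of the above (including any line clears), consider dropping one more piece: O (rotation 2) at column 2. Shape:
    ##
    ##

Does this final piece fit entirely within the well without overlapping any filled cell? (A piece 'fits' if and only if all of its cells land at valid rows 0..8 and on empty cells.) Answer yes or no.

Drop 1: O rot0 at col 2 lands with bottom-row=0; cleared 0 line(s) (total 0); column heights now [0 0 2 2 0], max=2
Drop 2: O rot3 at col 3 lands with bottom-row=2; cleared 0 line(s) (total 0); column heights now [0 0 2 4 4], max=4
Drop 3: O rot0 at col 3 lands with bottom-row=4; cleared 0 line(s) (total 0); column heights now [0 0 2 6 6], max=6
Drop 4: J rot0 at col 2 lands with bottom-row=6; cleared 0 line(s) (total 0); column heights now [0 0 8 7 7], max=8
Drop 5: S rot0 at col 0 lands with bottom-row=7; cleared 0 line(s) (total 0); column heights now [8 9 9 7 7], max=9
Test piece O rot2 at col 2 (width 2): heights before test = [8 9 9 7 7]; fits = False

Answer: no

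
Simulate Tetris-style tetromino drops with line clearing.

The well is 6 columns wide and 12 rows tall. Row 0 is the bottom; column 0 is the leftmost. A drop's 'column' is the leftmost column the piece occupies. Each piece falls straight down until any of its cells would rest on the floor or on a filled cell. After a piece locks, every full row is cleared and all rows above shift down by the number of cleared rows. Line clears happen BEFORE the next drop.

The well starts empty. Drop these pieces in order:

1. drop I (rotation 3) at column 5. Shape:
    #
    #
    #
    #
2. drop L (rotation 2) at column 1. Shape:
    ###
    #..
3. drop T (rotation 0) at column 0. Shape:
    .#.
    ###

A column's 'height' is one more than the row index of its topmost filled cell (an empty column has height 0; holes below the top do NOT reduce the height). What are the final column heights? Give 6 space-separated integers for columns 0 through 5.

Drop 1: I rot3 at col 5 lands with bottom-row=0; cleared 0 line(s) (total 0); column heights now [0 0 0 0 0 4], max=4
Drop 2: L rot2 at col 1 lands with bottom-row=0; cleared 0 line(s) (total 0); column heights now [0 2 2 2 0 4], max=4
Drop 3: T rot0 at col 0 lands with bottom-row=2; cleared 0 line(s) (total 0); column heights now [3 4 3 2 0 4], max=4

Answer: 3 4 3 2 0 4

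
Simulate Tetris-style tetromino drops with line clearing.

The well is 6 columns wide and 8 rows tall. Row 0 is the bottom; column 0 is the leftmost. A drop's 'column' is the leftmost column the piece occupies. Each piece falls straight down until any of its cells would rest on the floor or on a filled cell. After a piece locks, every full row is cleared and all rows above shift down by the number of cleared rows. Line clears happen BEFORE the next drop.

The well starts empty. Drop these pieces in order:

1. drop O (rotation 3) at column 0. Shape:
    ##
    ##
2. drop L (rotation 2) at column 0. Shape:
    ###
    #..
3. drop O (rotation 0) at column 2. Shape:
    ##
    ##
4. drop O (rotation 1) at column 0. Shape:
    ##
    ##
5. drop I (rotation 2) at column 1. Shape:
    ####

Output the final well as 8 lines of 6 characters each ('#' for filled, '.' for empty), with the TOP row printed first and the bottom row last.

Answer: ......
.####.
####..
####..
###...
#.....
##....
##....

Derivation:
Drop 1: O rot3 at col 0 lands with bottom-row=0; cleared 0 line(s) (total 0); column heights now [2 2 0 0 0 0], max=2
Drop 2: L rot2 at col 0 lands with bottom-row=2; cleared 0 line(s) (total 0); column heights now [4 4 4 0 0 0], max=4
Drop 3: O rot0 at col 2 lands with bottom-row=4; cleared 0 line(s) (total 0); column heights now [4 4 6 6 0 0], max=6
Drop 4: O rot1 at col 0 lands with bottom-row=4; cleared 0 line(s) (total 0); column heights now [6 6 6 6 0 0], max=6
Drop 5: I rot2 at col 1 lands with bottom-row=6; cleared 0 line(s) (total 0); column heights now [6 7 7 7 7 0], max=7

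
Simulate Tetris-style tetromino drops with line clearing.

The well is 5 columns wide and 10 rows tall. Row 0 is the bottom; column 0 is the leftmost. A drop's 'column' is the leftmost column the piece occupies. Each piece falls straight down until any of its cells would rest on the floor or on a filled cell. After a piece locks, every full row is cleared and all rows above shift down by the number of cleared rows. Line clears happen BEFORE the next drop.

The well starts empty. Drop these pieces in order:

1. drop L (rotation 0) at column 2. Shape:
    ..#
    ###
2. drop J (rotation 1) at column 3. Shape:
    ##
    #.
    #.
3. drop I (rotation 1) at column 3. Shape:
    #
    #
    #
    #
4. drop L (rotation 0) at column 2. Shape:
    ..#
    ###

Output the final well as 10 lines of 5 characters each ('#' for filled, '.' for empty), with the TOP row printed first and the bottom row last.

Answer: ....#
..###
...#.
...#.
...#.
...#.
...##
...#.
...##
..###

Derivation:
Drop 1: L rot0 at col 2 lands with bottom-row=0; cleared 0 line(s) (total 0); column heights now [0 0 1 1 2], max=2
Drop 2: J rot1 at col 3 lands with bottom-row=1; cleared 0 line(s) (total 0); column heights now [0 0 1 4 4], max=4
Drop 3: I rot1 at col 3 lands with bottom-row=4; cleared 0 line(s) (total 0); column heights now [0 0 1 8 4], max=8
Drop 4: L rot0 at col 2 lands with bottom-row=8; cleared 0 line(s) (total 0); column heights now [0 0 9 9 10], max=10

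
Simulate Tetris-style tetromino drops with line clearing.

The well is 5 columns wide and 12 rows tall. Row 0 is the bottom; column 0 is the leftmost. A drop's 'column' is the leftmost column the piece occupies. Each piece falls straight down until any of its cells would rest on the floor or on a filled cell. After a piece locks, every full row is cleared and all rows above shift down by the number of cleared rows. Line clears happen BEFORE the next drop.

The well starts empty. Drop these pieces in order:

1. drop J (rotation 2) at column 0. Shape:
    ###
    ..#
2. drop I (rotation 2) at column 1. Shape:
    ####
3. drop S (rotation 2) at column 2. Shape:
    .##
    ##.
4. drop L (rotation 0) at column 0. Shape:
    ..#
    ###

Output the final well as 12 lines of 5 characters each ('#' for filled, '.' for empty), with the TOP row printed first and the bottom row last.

Answer: .....
.....
.....
.....
.....
.....
.....
..#..
..##.
.####
###..
..#..

Derivation:
Drop 1: J rot2 at col 0 lands with bottom-row=0; cleared 0 line(s) (total 0); column heights now [2 2 2 0 0], max=2
Drop 2: I rot2 at col 1 lands with bottom-row=2; cleared 0 line(s) (total 0); column heights now [2 3 3 3 3], max=3
Drop 3: S rot2 at col 2 lands with bottom-row=3; cleared 0 line(s) (total 0); column heights now [2 3 4 5 5], max=5
Drop 4: L rot0 at col 0 lands with bottom-row=4; cleared 1 line(s) (total 1); column heights now [2 3 5 4 3], max=5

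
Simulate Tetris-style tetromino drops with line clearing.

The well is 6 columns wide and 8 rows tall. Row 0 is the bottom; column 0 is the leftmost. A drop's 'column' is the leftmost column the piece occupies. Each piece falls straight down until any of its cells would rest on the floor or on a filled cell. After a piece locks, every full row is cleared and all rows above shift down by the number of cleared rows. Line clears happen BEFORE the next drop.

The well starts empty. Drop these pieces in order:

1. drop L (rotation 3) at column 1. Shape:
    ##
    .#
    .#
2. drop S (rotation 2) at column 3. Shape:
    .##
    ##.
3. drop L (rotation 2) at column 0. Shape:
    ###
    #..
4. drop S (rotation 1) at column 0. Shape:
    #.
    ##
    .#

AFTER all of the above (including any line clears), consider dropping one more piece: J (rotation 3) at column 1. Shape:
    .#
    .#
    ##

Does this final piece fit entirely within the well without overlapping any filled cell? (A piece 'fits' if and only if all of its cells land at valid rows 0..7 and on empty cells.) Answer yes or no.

Drop 1: L rot3 at col 1 lands with bottom-row=0; cleared 0 line(s) (total 0); column heights now [0 3 3 0 0 0], max=3
Drop 2: S rot2 at col 3 lands with bottom-row=0; cleared 0 line(s) (total 0); column heights now [0 3 3 1 2 2], max=3
Drop 3: L rot2 at col 0 lands with bottom-row=2; cleared 0 line(s) (total 0); column heights now [4 4 4 1 2 2], max=4
Drop 4: S rot1 at col 0 lands with bottom-row=4; cleared 0 line(s) (total 0); column heights now [7 6 4 1 2 2], max=7
Test piece J rot3 at col 1 (width 2): heights before test = [7 6 4 1 2 2]; fits = False

Answer: no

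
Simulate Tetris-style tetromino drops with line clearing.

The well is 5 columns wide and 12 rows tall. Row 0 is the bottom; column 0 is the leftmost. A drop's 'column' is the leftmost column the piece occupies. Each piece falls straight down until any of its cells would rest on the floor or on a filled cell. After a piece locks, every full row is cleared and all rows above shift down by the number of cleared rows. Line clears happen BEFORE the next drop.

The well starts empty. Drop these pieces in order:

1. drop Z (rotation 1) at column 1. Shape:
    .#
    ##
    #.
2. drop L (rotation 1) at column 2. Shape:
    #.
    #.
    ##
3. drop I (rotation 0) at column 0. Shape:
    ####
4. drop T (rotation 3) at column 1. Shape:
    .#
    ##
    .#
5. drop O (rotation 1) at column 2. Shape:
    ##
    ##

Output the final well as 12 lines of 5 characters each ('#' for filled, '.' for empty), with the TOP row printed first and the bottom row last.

Answer: ..##.
..##.
..#..
.##..
..#..
####.
..#..
..#..
..##.
..#..
.##..
.#...

Derivation:
Drop 1: Z rot1 at col 1 lands with bottom-row=0; cleared 0 line(s) (total 0); column heights now [0 2 3 0 0], max=3
Drop 2: L rot1 at col 2 lands with bottom-row=3; cleared 0 line(s) (total 0); column heights now [0 2 6 4 0], max=6
Drop 3: I rot0 at col 0 lands with bottom-row=6; cleared 0 line(s) (total 0); column heights now [7 7 7 7 0], max=7
Drop 4: T rot3 at col 1 lands with bottom-row=7; cleared 0 line(s) (total 0); column heights now [7 9 10 7 0], max=10
Drop 5: O rot1 at col 2 lands with bottom-row=10; cleared 0 line(s) (total 0); column heights now [7 9 12 12 0], max=12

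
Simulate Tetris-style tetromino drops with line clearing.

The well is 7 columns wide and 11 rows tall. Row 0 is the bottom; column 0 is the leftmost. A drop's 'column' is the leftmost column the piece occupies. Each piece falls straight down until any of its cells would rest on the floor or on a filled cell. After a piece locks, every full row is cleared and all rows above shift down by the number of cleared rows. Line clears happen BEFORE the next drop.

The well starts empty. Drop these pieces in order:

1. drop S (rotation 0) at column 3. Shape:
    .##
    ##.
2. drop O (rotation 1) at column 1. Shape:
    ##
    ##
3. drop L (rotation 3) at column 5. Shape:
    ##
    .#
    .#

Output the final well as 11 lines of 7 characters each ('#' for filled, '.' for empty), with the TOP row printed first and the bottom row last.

Drop 1: S rot0 at col 3 lands with bottom-row=0; cleared 0 line(s) (total 0); column heights now [0 0 0 1 2 2 0], max=2
Drop 2: O rot1 at col 1 lands with bottom-row=0; cleared 0 line(s) (total 0); column heights now [0 2 2 1 2 2 0], max=2
Drop 3: L rot3 at col 5 lands with bottom-row=0; cleared 0 line(s) (total 0); column heights now [0 2 2 1 2 3 3], max=3

Answer: .......
.......
.......
.......
.......
.......
.......
.......
.....##
.##.###
.####.#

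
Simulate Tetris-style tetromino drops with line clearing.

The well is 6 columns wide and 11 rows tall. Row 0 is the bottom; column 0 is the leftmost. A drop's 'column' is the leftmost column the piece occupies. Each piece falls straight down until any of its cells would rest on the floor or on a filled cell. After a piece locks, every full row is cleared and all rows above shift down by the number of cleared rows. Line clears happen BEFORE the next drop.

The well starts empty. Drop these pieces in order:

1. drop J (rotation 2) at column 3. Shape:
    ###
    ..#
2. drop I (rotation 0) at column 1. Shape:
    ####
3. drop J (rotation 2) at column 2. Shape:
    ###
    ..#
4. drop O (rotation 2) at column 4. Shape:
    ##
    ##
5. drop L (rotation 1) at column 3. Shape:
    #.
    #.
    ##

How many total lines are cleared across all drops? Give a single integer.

Drop 1: J rot2 at col 3 lands with bottom-row=0; cleared 0 line(s) (total 0); column heights now [0 0 0 2 2 2], max=2
Drop 2: I rot0 at col 1 lands with bottom-row=2; cleared 0 line(s) (total 0); column heights now [0 3 3 3 3 2], max=3
Drop 3: J rot2 at col 2 lands with bottom-row=3; cleared 0 line(s) (total 0); column heights now [0 3 5 5 5 2], max=5
Drop 4: O rot2 at col 4 lands with bottom-row=5; cleared 0 line(s) (total 0); column heights now [0 3 5 5 7 7], max=7
Drop 5: L rot1 at col 3 lands with bottom-row=7; cleared 0 line(s) (total 0); column heights now [0 3 5 10 8 7], max=10

Answer: 0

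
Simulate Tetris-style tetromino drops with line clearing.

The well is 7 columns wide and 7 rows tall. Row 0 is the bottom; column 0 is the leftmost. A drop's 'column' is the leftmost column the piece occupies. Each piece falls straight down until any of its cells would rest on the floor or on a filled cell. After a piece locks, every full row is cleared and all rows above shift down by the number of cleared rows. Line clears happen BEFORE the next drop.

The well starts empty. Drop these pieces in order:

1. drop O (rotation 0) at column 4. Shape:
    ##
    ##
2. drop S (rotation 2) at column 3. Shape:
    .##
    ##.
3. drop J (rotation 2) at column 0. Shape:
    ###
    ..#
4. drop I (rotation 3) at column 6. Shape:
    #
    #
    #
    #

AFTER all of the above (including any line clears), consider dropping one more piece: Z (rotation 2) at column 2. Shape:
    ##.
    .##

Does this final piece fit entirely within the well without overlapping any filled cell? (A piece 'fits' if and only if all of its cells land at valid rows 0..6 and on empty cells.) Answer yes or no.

Answer: yes

Derivation:
Drop 1: O rot0 at col 4 lands with bottom-row=0; cleared 0 line(s) (total 0); column heights now [0 0 0 0 2 2 0], max=2
Drop 2: S rot2 at col 3 lands with bottom-row=2; cleared 0 line(s) (total 0); column heights now [0 0 0 3 4 4 0], max=4
Drop 3: J rot2 at col 0 lands with bottom-row=0; cleared 0 line(s) (total 0); column heights now [2 2 2 3 4 4 0], max=4
Drop 4: I rot3 at col 6 lands with bottom-row=0; cleared 0 line(s) (total 0); column heights now [2 2 2 3 4 4 4], max=4
Test piece Z rot2 at col 2 (width 3): heights before test = [2 2 2 3 4 4 4]; fits = True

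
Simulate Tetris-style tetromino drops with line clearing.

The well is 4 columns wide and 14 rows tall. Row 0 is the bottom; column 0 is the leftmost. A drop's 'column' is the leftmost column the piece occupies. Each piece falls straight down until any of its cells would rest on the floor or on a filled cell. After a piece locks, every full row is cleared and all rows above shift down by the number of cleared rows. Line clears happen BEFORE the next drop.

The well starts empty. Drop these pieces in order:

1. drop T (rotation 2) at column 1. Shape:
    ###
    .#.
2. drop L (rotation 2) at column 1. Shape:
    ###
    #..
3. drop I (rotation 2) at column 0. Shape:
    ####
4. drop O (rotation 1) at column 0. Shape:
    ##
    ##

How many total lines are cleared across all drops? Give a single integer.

Drop 1: T rot2 at col 1 lands with bottom-row=0; cleared 0 line(s) (total 0); column heights now [0 2 2 2], max=2
Drop 2: L rot2 at col 1 lands with bottom-row=2; cleared 0 line(s) (total 0); column heights now [0 4 4 4], max=4
Drop 3: I rot2 at col 0 lands with bottom-row=4; cleared 1 line(s) (total 1); column heights now [0 4 4 4], max=4
Drop 4: O rot1 at col 0 lands with bottom-row=4; cleared 0 line(s) (total 1); column heights now [6 6 4 4], max=6

Answer: 1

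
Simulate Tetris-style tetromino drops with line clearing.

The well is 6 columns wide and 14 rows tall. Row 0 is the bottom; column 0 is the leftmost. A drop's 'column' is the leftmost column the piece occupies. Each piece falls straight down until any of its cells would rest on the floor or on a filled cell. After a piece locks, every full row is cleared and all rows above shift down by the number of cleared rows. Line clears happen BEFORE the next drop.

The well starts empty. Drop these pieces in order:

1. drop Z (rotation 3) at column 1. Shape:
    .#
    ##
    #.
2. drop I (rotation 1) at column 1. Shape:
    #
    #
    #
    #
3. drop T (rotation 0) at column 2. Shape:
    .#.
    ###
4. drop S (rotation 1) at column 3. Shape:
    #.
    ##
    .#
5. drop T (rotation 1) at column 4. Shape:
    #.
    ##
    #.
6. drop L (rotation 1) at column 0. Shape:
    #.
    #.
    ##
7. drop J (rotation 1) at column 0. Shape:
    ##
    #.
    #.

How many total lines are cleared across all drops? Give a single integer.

Answer: 0

Derivation:
Drop 1: Z rot3 at col 1 lands with bottom-row=0; cleared 0 line(s) (total 0); column heights now [0 2 3 0 0 0], max=3
Drop 2: I rot1 at col 1 lands with bottom-row=2; cleared 0 line(s) (total 0); column heights now [0 6 3 0 0 0], max=6
Drop 3: T rot0 at col 2 lands with bottom-row=3; cleared 0 line(s) (total 0); column heights now [0 6 4 5 4 0], max=6
Drop 4: S rot1 at col 3 lands with bottom-row=4; cleared 0 line(s) (total 0); column heights now [0 6 4 7 6 0], max=7
Drop 5: T rot1 at col 4 lands with bottom-row=6; cleared 0 line(s) (total 0); column heights now [0 6 4 7 9 8], max=9
Drop 6: L rot1 at col 0 lands with bottom-row=6; cleared 0 line(s) (total 0); column heights now [9 7 4 7 9 8], max=9
Drop 7: J rot1 at col 0 lands with bottom-row=9; cleared 0 line(s) (total 0); column heights now [12 12 4 7 9 8], max=12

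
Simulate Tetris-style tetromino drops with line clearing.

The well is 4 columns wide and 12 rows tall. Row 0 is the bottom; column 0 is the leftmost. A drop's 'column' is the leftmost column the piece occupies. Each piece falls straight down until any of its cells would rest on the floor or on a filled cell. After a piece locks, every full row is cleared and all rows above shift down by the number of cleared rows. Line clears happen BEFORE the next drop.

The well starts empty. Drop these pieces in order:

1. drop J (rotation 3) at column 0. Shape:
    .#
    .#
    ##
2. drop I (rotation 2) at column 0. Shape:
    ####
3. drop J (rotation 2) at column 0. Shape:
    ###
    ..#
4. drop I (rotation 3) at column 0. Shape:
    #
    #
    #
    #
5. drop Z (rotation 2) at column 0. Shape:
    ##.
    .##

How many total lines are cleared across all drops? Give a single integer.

Answer: 1

Derivation:
Drop 1: J rot3 at col 0 lands with bottom-row=0; cleared 0 line(s) (total 0); column heights now [1 3 0 0], max=3
Drop 2: I rot2 at col 0 lands with bottom-row=3; cleared 1 line(s) (total 1); column heights now [1 3 0 0], max=3
Drop 3: J rot2 at col 0 lands with bottom-row=2; cleared 0 line(s) (total 1); column heights now [4 4 4 0], max=4
Drop 4: I rot3 at col 0 lands with bottom-row=4; cleared 0 line(s) (total 1); column heights now [8 4 4 0], max=8
Drop 5: Z rot2 at col 0 lands with bottom-row=7; cleared 0 line(s) (total 1); column heights now [9 9 8 0], max=9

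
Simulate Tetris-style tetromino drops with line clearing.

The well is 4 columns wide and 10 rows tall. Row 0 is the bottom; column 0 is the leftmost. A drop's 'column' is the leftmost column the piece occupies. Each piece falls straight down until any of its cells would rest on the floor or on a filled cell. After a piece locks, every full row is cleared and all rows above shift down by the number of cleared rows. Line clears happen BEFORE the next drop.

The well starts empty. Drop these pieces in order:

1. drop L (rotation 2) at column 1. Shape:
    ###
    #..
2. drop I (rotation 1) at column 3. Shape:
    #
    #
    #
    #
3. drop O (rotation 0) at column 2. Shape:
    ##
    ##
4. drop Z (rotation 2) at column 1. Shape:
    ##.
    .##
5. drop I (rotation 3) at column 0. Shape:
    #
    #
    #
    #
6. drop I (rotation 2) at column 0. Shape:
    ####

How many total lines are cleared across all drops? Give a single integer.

Drop 1: L rot2 at col 1 lands with bottom-row=0; cleared 0 line(s) (total 0); column heights now [0 2 2 2], max=2
Drop 2: I rot1 at col 3 lands with bottom-row=2; cleared 0 line(s) (total 0); column heights now [0 2 2 6], max=6
Drop 3: O rot0 at col 2 lands with bottom-row=6; cleared 0 line(s) (total 0); column heights now [0 2 8 8], max=8
Drop 4: Z rot2 at col 1 lands with bottom-row=8; cleared 0 line(s) (total 0); column heights now [0 10 10 9], max=10
Drop 5: I rot3 at col 0 lands with bottom-row=0; cleared 1 line(s) (total 1); column heights now [3 9 9 8], max=9
Drop 6: I rot2 at col 0 lands with bottom-row=9; cleared 1 line(s) (total 2); column heights now [3 9 9 8], max=9

Answer: 2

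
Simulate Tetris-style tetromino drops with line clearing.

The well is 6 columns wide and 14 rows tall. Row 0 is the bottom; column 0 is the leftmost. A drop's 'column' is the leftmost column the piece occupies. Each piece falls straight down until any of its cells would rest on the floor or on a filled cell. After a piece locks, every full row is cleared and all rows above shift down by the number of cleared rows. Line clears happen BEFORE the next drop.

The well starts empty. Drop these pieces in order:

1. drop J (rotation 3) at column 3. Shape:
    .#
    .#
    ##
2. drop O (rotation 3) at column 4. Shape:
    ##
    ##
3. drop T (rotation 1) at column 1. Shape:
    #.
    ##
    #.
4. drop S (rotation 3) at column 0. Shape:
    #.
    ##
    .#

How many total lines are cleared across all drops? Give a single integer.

Drop 1: J rot3 at col 3 lands with bottom-row=0; cleared 0 line(s) (total 0); column heights now [0 0 0 1 3 0], max=3
Drop 2: O rot3 at col 4 lands with bottom-row=3; cleared 0 line(s) (total 0); column heights now [0 0 0 1 5 5], max=5
Drop 3: T rot1 at col 1 lands with bottom-row=0; cleared 0 line(s) (total 0); column heights now [0 3 2 1 5 5], max=5
Drop 4: S rot3 at col 0 lands with bottom-row=3; cleared 0 line(s) (total 0); column heights now [6 5 2 1 5 5], max=6

Answer: 0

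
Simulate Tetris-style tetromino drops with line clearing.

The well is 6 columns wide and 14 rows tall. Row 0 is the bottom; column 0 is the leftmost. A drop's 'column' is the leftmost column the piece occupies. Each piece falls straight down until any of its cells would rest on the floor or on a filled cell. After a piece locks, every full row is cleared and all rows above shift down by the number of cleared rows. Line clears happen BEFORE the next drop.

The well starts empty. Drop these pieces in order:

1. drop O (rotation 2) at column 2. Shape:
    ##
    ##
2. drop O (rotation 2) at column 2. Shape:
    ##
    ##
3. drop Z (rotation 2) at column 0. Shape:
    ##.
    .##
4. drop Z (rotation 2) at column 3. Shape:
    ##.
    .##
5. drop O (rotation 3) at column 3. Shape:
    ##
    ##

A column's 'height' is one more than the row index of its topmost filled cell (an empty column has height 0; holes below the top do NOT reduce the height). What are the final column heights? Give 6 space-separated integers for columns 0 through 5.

Answer: 6 6 5 7 7 4

Derivation:
Drop 1: O rot2 at col 2 lands with bottom-row=0; cleared 0 line(s) (total 0); column heights now [0 0 2 2 0 0], max=2
Drop 2: O rot2 at col 2 lands with bottom-row=2; cleared 0 line(s) (total 0); column heights now [0 0 4 4 0 0], max=4
Drop 3: Z rot2 at col 0 lands with bottom-row=4; cleared 0 line(s) (total 0); column heights now [6 6 5 4 0 0], max=6
Drop 4: Z rot2 at col 3 lands with bottom-row=3; cleared 0 line(s) (total 0); column heights now [6 6 5 5 5 4], max=6
Drop 5: O rot3 at col 3 lands with bottom-row=5; cleared 0 line(s) (total 0); column heights now [6 6 5 7 7 4], max=7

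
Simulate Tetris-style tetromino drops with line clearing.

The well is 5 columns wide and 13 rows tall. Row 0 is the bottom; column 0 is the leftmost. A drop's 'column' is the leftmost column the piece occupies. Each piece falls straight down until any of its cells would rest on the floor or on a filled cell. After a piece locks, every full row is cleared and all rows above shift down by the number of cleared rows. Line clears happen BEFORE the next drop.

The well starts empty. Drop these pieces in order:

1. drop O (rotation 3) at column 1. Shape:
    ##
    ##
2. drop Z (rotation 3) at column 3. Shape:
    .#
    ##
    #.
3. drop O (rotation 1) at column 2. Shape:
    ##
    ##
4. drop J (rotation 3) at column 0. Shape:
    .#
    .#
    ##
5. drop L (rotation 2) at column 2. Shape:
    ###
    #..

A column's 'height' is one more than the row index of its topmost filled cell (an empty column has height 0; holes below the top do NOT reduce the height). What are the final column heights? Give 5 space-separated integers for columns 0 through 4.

Drop 1: O rot3 at col 1 lands with bottom-row=0; cleared 0 line(s) (total 0); column heights now [0 2 2 0 0], max=2
Drop 2: Z rot3 at col 3 lands with bottom-row=0; cleared 0 line(s) (total 0); column heights now [0 2 2 2 3], max=3
Drop 3: O rot1 at col 2 lands with bottom-row=2; cleared 0 line(s) (total 0); column heights now [0 2 4 4 3], max=4
Drop 4: J rot3 at col 0 lands with bottom-row=2; cleared 1 line(s) (total 1); column heights now [0 4 3 3 2], max=4
Drop 5: L rot2 at col 2 lands with bottom-row=3; cleared 0 line(s) (total 1); column heights now [0 4 5 5 5], max=5

Answer: 0 4 5 5 5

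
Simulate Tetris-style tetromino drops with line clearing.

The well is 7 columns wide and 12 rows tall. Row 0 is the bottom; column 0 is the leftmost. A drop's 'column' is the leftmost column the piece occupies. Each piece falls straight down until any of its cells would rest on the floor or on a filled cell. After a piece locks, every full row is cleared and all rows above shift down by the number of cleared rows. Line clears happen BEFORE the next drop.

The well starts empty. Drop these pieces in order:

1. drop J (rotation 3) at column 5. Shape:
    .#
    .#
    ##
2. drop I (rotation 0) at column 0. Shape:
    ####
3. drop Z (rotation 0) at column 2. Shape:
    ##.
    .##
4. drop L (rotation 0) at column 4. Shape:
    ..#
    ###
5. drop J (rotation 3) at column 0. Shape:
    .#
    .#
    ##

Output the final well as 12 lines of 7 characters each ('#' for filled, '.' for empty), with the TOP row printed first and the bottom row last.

Drop 1: J rot3 at col 5 lands with bottom-row=0; cleared 0 line(s) (total 0); column heights now [0 0 0 0 0 1 3], max=3
Drop 2: I rot0 at col 0 lands with bottom-row=0; cleared 0 line(s) (total 0); column heights now [1 1 1 1 0 1 3], max=3
Drop 3: Z rot0 at col 2 lands with bottom-row=1; cleared 0 line(s) (total 0); column heights now [1 1 3 3 2 1 3], max=3
Drop 4: L rot0 at col 4 lands with bottom-row=3; cleared 0 line(s) (total 0); column heights now [1 1 3 3 4 4 5], max=5
Drop 5: J rot3 at col 0 lands with bottom-row=1; cleared 0 line(s) (total 0); column heights now [2 4 3 3 4 4 5], max=5

Answer: .......
.......
.......
.......
.......
.......
.......
......#
.#..###
.###..#
##.##.#
####.##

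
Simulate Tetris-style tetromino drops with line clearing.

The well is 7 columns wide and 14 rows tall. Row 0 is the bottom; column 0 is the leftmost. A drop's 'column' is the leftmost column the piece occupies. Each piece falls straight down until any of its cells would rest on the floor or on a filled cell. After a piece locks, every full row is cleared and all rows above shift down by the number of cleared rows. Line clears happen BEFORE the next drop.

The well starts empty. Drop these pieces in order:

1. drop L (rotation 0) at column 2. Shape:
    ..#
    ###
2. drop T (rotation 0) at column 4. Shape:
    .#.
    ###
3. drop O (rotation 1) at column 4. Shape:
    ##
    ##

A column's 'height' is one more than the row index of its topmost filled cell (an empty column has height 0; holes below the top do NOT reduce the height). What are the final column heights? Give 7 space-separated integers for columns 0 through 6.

Drop 1: L rot0 at col 2 lands with bottom-row=0; cleared 0 line(s) (total 0); column heights now [0 0 1 1 2 0 0], max=2
Drop 2: T rot0 at col 4 lands with bottom-row=2; cleared 0 line(s) (total 0); column heights now [0 0 1 1 3 4 3], max=4
Drop 3: O rot1 at col 4 lands with bottom-row=4; cleared 0 line(s) (total 0); column heights now [0 0 1 1 6 6 3], max=6

Answer: 0 0 1 1 6 6 3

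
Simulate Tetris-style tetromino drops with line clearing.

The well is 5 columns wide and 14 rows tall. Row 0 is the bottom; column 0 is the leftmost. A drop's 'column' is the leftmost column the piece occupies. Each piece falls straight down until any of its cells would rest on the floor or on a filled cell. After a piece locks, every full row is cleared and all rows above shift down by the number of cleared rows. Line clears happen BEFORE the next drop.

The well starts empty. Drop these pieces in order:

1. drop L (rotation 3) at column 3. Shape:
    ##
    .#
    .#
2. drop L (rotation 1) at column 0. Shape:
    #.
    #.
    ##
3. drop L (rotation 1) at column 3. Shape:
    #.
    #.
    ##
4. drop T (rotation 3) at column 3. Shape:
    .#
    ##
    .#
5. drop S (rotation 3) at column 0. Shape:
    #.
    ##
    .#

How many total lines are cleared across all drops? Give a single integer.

Answer: 0

Derivation:
Drop 1: L rot3 at col 3 lands with bottom-row=0; cleared 0 line(s) (total 0); column heights now [0 0 0 3 3], max=3
Drop 2: L rot1 at col 0 lands with bottom-row=0; cleared 0 line(s) (total 0); column heights now [3 1 0 3 3], max=3
Drop 3: L rot1 at col 3 lands with bottom-row=3; cleared 0 line(s) (total 0); column heights now [3 1 0 6 4], max=6
Drop 4: T rot3 at col 3 lands with bottom-row=5; cleared 0 line(s) (total 0); column heights now [3 1 0 7 8], max=8
Drop 5: S rot3 at col 0 lands with bottom-row=2; cleared 0 line(s) (total 0); column heights now [5 4 0 7 8], max=8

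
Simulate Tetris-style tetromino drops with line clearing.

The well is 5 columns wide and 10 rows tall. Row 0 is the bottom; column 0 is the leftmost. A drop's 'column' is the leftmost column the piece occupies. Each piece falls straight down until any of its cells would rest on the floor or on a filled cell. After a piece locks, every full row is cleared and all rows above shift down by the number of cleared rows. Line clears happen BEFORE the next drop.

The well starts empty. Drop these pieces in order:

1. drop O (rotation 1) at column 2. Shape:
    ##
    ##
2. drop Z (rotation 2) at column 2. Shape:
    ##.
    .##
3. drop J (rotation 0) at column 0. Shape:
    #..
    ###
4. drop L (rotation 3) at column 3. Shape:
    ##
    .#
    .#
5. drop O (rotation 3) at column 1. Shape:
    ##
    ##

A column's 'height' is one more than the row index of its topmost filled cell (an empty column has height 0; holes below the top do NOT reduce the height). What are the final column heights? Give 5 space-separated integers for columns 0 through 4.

Drop 1: O rot1 at col 2 lands with bottom-row=0; cleared 0 line(s) (total 0); column heights now [0 0 2 2 0], max=2
Drop 2: Z rot2 at col 2 lands with bottom-row=2; cleared 0 line(s) (total 0); column heights now [0 0 4 4 3], max=4
Drop 3: J rot0 at col 0 lands with bottom-row=4; cleared 0 line(s) (total 0); column heights now [6 5 5 4 3], max=6
Drop 4: L rot3 at col 3 lands with bottom-row=3; cleared 0 line(s) (total 0); column heights now [6 5 5 6 6], max=6
Drop 5: O rot3 at col 1 lands with bottom-row=5; cleared 1 line(s) (total 1); column heights now [5 6 6 4 5], max=6

Answer: 5 6 6 4 5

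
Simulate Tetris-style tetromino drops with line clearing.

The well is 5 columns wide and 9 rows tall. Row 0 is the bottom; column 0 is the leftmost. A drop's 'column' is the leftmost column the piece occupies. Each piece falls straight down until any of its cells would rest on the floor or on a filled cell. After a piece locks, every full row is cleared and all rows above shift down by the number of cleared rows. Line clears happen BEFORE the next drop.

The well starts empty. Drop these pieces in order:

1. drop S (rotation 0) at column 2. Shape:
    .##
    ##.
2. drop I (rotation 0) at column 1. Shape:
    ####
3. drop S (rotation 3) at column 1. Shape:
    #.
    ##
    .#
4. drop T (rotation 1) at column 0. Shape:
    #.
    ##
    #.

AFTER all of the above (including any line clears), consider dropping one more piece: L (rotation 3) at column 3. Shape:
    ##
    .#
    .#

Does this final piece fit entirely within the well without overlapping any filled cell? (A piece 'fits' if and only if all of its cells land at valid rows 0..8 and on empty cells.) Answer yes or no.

Drop 1: S rot0 at col 2 lands with bottom-row=0; cleared 0 line(s) (total 0); column heights now [0 0 1 2 2], max=2
Drop 2: I rot0 at col 1 lands with bottom-row=2; cleared 0 line(s) (total 0); column heights now [0 3 3 3 3], max=3
Drop 3: S rot3 at col 1 lands with bottom-row=3; cleared 0 line(s) (total 0); column heights now [0 6 5 3 3], max=6
Drop 4: T rot1 at col 0 lands with bottom-row=5; cleared 0 line(s) (total 0); column heights now [8 7 5 3 3], max=8
Test piece L rot3 at col 3 (width 2): heights before test = [8 7 5 3 3]; fits = True

Answer: yes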